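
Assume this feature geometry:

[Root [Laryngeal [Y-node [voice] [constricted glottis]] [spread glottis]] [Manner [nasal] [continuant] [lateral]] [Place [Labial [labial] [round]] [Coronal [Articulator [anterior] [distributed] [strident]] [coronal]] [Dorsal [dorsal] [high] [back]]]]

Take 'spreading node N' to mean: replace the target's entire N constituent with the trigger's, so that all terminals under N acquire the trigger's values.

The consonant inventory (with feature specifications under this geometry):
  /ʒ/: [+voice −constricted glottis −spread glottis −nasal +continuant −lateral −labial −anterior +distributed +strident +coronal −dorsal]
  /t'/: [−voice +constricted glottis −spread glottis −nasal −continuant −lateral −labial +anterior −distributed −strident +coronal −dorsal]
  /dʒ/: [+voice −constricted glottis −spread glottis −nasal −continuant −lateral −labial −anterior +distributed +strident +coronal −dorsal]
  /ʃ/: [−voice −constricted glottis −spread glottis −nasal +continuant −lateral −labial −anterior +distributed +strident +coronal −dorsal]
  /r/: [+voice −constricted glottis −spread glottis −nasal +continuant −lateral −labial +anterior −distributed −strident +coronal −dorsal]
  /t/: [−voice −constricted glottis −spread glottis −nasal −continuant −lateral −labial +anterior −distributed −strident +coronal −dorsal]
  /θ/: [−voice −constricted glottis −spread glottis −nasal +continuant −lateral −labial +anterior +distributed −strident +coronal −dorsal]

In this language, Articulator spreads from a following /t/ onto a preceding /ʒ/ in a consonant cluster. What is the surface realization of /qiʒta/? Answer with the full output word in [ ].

[qirta]

The Articulator node dominates the terminals [anterior], [distributed], [strident].
After delinking /ʒ/'s Articulator and linking /t/'s, the affected terminals become [+anterior], [−distributed], [−strident]; [voice], [constricted glottis], [spread glottis], … (outside Articulator) are retained from /ʒ/.
This feature bundle is that of [r], so /qiʒta/ surfaces as [qirta].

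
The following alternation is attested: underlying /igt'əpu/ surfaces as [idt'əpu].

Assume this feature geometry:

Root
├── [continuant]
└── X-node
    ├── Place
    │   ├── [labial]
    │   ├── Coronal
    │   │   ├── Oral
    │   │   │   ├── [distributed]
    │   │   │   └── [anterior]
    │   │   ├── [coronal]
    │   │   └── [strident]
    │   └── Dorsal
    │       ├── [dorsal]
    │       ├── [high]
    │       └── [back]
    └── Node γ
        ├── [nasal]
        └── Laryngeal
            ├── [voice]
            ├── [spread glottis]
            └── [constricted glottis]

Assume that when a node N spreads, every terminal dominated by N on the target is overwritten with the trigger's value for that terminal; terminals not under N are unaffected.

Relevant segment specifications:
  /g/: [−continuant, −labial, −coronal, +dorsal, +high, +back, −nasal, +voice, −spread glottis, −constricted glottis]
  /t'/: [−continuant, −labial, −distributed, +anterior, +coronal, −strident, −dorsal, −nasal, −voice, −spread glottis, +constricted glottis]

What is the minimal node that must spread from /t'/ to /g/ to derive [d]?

Place

Comparing /g/ with its surface form [d], the features that change are [coronal], [anterior], [distributed], [strident], [dorsal], [high], [back].
In this geometry the lowest node dominating all of them is Place: every daughter of Place dominates only a proper subset, so no lower node suffices.
Delinking /g/'s Place and associating /t'/'s Place gives precisely the feature bundle of [d].
[voice], [constricted glottis] — on which /t'/ differs from /g/ — are unchanged, so neither X-node nor anything higher can have spread; the constituent is no larger than Place.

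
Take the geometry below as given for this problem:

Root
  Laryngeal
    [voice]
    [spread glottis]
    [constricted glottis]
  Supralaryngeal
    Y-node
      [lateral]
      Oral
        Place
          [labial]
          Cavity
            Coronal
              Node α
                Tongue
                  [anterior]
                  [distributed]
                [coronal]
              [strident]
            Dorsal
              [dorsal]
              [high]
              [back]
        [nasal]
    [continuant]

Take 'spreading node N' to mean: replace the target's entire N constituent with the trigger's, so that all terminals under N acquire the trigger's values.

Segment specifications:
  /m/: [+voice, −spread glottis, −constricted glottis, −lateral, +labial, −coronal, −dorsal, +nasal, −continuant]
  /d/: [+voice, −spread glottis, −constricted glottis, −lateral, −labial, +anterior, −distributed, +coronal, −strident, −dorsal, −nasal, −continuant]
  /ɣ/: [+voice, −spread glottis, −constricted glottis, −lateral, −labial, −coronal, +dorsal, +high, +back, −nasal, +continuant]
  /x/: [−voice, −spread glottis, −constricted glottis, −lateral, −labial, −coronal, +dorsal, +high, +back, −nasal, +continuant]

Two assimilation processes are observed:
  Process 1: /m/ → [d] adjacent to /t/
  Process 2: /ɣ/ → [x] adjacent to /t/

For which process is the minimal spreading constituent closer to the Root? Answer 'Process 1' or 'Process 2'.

Process 2

Process 1: the features that change are [nasal], [labial], [coronal], [anterior], [distributed], [strident]; the minimal node is Oral (depth 3).
In Process 2, [voice] changes, so the minimal spreading node is [voice] at depth 2.
[voice] is closer to Root than Oral, so Process 2 spreads the higher node.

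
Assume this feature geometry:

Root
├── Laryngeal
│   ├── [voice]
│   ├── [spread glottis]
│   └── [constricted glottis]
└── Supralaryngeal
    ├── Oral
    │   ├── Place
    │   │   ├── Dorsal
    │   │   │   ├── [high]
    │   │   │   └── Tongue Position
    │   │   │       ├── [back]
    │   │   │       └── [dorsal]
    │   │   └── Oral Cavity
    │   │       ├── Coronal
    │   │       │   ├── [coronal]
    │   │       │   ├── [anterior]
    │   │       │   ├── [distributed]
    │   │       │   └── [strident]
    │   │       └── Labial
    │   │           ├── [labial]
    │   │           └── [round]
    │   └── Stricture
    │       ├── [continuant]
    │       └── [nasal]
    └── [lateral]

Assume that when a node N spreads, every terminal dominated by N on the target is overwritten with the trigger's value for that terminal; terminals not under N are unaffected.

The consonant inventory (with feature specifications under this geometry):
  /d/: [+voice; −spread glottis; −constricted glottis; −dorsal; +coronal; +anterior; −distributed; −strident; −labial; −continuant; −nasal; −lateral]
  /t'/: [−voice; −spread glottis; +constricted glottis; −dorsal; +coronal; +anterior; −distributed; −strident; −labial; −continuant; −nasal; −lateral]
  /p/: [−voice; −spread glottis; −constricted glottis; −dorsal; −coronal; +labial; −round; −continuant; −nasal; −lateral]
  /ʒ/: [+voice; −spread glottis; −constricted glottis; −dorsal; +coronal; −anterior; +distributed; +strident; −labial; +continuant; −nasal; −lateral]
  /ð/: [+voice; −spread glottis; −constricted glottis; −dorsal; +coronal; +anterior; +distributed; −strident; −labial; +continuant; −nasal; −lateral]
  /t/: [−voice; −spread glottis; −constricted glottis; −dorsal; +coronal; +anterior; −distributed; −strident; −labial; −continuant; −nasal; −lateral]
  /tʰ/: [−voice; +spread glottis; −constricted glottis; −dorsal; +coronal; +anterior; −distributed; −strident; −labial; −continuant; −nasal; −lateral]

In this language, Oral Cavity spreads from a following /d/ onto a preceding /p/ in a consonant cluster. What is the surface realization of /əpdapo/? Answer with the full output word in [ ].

Oral Cavity immediately or transitively dominates [coronal], [anterior], [distributed], [strident], [labial], [round].
After delinking /p/'s Oral Cavity and linking /d/'s, the affected terminals become [+coronal], [+anterior], [−distributed], [−strident], [−labial]; [voice], [spread glottis], [constricted glottis], … (outside Oral Cavity) are retained from /p/.
This feature bundle is that of [t], so /əpdapo/ surfaces as [ətdapo].

[ətdapo]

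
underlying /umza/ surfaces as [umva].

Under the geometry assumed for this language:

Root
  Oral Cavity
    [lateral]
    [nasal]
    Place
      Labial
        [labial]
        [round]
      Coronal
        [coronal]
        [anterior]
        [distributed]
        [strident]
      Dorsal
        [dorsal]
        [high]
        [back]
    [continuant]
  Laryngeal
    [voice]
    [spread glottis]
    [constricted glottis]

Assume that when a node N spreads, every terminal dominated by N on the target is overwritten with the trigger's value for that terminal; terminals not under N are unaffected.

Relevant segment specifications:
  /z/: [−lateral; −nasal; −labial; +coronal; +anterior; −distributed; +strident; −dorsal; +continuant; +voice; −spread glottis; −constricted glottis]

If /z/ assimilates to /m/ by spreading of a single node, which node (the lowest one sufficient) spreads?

The alternation /z/ → [v] changes [labial], [round], [coronal], [anterior], [distributed], [strident] and nothing else.
These terminals are all dominated by Place, and no proper subconstituent of Place covers them all; Place is their lowest common ancestor.
If Place spreads, every terminal under it takes /m/'s value, producing [v] as observed.
Had Oral Cavity or a higher node spread, [continuant], [nasal] would have taken /m/'s values; they stay as in /z/, confirming the spreading constituent is exactly Place.

Place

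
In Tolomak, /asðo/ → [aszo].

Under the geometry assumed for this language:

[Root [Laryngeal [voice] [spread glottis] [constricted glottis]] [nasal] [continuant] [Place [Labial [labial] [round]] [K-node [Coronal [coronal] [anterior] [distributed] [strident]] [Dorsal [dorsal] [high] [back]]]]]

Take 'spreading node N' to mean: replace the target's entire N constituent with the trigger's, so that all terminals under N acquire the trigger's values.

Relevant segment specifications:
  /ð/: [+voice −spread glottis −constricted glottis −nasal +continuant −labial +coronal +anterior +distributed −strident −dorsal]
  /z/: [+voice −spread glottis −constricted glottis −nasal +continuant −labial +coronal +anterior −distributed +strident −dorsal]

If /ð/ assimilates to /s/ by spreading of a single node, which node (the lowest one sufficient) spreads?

Coronal

The alternation /ð/ → [z] changes [distributed], [strident] and nothing else.
Tracing each changed feature up the tree, the paths first meet at Coronal; any lower node misses at least one of them.
Spreading Coronal from /s/ overwrites each of those terminals with /s/'s values, yielding exactly [z].
[voice] stays as in /ð/ although /s/ differs there, so no node dominating it spread; among the remaining candidates Coronal is the lowest that derives the output.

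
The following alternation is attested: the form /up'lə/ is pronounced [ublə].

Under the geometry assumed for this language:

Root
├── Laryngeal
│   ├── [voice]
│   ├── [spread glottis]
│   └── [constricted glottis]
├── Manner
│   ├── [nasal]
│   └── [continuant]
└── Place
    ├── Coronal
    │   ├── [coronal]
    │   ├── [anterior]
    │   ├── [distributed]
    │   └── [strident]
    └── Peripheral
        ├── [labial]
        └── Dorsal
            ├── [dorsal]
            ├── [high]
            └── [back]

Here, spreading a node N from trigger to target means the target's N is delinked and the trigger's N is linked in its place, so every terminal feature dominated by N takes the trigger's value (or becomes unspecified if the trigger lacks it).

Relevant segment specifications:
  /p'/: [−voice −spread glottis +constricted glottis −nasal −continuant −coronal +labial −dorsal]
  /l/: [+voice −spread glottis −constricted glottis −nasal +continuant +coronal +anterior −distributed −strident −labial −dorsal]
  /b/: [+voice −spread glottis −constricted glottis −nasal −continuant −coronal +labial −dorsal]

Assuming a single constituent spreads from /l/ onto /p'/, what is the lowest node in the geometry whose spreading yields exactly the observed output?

The alternation /p'/ → [b] changes [voice], [constricted glottis] and nothing else.
In this geometry the lowest node dominating all of them is Laryngeal: every daughter of Laryngeal dominates only a proper subset, so no lower node suffices.
If Laryngeal spreads, every terminal under it takes /l/'s value, producing [b] as observed.
Had Root spread, [labial], [continuant] would have taken /l/'s values; they stay as in /p'/, confirming the spreading constituent is exactly Laryngeal.

Laryngeal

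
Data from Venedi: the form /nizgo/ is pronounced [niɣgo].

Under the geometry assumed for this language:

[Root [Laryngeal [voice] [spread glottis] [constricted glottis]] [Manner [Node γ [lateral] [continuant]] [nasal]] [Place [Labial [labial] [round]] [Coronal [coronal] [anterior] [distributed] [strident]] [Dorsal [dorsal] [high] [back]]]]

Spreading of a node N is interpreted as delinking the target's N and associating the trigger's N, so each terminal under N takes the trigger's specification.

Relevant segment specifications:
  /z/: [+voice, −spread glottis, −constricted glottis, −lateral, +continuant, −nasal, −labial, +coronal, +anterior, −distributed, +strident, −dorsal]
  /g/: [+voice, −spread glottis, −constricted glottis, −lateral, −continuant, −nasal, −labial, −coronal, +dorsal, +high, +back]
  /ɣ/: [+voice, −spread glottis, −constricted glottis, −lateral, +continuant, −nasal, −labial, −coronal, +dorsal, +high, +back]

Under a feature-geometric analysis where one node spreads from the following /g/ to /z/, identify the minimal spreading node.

The alternation /z/ → [ɣ] changes [coronal], [anterior], [distributed], [strident], [dorsal], [high], [back] and nothing else.
These terminals are all dominated by Place, and no proper subconstituent of Place covers them all; Place is their lowest common ancestor.
Delinking /z/'s Place and associating /g/'s Place gives precisely the feature bundle of [ɣ].
Since [continuant] is preserved even though /g/ disagrees there, no node above Place spread.

Place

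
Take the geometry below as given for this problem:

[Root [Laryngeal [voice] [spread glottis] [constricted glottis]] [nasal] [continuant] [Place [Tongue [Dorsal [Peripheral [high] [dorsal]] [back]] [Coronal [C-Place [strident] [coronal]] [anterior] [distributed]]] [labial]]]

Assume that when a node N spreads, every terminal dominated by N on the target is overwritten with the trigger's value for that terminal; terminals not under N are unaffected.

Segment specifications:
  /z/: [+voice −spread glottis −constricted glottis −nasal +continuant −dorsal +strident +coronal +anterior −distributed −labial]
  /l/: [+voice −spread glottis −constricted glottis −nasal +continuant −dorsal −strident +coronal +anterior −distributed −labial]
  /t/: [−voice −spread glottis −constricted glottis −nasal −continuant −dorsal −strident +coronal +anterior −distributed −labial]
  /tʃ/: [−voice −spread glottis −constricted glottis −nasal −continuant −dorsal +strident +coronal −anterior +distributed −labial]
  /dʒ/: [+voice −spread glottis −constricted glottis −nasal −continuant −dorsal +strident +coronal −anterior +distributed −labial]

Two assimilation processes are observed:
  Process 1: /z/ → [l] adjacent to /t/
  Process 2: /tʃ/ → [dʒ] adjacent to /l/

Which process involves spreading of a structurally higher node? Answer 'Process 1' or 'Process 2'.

Process 2

Process 1 alters [strident]; the lowest dominating node is [strident] (depth 5 from Root).
Process 2: the feature that changes is [voice]; the minimal node is [voice] (depth 2).
[voice] (depth 2) sits above [strident] (depth 5), making Process 2 the one with the higher spreading node.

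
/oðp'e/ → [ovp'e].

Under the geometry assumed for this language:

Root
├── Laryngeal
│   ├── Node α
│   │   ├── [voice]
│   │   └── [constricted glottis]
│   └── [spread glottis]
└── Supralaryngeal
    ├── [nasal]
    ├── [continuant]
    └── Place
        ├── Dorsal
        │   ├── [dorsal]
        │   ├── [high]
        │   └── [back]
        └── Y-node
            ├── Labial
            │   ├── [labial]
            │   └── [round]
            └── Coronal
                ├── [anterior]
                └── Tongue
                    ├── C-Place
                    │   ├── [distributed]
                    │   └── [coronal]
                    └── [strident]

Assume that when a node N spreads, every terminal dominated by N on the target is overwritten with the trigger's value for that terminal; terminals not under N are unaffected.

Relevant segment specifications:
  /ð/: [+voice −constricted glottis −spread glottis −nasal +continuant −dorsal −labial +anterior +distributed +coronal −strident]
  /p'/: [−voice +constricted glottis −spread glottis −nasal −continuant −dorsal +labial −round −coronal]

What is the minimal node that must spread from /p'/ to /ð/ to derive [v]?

The alternation /ð/ → [v] changes [labial], [round], [coronal], [anterior], [distributed], [strident] and nothing else.
The smallest constituent containing every changed terminal is Y-node — each of its daughters lacks at least one of the affected features.
Spreading Y-node from /p'/ overwrites each of those terminals with /p'/'s values, yielding exactly [v].
[voice], [constricted glottis] stay as in /ð/ although /p'/ differs there, so no node dominating them spread; among the remaining candidates Y-node is the lowest that derives the output.

Y-node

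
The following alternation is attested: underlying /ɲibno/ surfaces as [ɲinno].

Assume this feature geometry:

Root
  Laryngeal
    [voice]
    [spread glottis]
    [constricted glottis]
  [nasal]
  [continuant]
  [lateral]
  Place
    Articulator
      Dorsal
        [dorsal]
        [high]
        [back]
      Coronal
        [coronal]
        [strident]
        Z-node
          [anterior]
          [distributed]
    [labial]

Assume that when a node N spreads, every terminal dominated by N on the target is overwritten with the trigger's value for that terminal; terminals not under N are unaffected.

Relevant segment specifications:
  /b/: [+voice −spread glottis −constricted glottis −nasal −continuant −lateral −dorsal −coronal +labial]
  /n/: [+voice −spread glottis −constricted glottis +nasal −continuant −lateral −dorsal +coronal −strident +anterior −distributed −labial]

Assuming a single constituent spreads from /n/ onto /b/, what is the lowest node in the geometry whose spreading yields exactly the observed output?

Feature comparison: [nasal], [labial], [coronal], [anterior], [distributed], [strident] differ between /b/ and [n]; the remaining terminals match.
These terminals are all dominated by Root, and no proper subconstituent of Root covers them all; Root is their lowest common ancestor.
Delinking /b/'s Root and associating /n/'s Root gives precisely the feature bundle of [n].

Root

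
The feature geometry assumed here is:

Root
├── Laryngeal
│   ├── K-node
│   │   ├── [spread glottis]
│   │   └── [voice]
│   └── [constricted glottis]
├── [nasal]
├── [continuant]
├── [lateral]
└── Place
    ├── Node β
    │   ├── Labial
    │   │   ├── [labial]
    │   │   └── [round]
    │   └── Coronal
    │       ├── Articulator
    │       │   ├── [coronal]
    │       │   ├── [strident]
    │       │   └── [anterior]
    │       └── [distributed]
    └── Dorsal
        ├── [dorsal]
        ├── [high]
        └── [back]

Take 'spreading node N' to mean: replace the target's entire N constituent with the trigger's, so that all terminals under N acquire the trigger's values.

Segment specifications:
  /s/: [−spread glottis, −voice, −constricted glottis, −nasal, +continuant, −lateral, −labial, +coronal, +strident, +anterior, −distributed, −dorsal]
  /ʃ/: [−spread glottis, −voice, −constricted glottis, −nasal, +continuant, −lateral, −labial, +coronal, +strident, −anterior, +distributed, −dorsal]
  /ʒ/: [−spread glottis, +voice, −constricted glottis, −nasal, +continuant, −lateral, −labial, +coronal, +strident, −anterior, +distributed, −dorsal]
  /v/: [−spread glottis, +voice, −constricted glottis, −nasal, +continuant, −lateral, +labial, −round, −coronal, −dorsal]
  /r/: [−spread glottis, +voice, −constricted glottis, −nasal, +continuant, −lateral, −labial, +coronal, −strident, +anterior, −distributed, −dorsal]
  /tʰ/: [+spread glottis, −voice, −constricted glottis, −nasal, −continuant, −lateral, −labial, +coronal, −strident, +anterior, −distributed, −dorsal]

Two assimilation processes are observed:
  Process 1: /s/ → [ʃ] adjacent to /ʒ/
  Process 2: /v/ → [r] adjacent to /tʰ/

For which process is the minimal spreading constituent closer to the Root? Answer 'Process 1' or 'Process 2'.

Process 2

Process 1 alters [anterior], [distributed]; the lowest common ancestor is Coronal (depth 3 from Root).
Process 2: the features that change are [labial], [round], [coronal], [anterior], [distributed], [strident]; the minimal node is Node β (depth 2).
Node β is closer to Root than Coronal, so Process 2 spreads the higher node.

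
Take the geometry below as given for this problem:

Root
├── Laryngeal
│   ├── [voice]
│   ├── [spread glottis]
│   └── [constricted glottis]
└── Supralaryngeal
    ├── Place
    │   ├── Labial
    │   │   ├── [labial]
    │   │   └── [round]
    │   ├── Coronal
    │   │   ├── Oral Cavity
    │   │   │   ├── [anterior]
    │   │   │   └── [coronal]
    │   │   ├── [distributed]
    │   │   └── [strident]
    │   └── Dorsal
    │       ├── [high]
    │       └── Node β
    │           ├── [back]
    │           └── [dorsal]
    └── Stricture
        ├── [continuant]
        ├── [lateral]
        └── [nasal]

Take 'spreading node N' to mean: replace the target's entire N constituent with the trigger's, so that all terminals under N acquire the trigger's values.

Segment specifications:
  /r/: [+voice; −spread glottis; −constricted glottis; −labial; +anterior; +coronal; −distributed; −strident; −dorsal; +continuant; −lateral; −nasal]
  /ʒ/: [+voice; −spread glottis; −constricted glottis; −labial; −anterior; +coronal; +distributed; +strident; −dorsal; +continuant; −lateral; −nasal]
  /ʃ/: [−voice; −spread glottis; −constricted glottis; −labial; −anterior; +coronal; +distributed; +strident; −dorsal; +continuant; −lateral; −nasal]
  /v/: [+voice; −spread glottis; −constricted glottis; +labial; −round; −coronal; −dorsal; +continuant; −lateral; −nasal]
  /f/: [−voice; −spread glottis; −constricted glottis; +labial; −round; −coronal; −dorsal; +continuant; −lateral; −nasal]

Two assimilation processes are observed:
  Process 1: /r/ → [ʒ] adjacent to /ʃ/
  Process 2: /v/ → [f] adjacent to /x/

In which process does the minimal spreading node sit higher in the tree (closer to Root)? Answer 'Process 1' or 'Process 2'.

Process 2

Process 1: the features that change are [anterior], [distributed], [strident]; the minimal node is Coronal (depth 3).
Process 2 alters [voice]; the lowest dominating node is [voice] (depth 2 from Root).
[voice] is closer to Root than Coronal, so Process 2 spreads the higher node.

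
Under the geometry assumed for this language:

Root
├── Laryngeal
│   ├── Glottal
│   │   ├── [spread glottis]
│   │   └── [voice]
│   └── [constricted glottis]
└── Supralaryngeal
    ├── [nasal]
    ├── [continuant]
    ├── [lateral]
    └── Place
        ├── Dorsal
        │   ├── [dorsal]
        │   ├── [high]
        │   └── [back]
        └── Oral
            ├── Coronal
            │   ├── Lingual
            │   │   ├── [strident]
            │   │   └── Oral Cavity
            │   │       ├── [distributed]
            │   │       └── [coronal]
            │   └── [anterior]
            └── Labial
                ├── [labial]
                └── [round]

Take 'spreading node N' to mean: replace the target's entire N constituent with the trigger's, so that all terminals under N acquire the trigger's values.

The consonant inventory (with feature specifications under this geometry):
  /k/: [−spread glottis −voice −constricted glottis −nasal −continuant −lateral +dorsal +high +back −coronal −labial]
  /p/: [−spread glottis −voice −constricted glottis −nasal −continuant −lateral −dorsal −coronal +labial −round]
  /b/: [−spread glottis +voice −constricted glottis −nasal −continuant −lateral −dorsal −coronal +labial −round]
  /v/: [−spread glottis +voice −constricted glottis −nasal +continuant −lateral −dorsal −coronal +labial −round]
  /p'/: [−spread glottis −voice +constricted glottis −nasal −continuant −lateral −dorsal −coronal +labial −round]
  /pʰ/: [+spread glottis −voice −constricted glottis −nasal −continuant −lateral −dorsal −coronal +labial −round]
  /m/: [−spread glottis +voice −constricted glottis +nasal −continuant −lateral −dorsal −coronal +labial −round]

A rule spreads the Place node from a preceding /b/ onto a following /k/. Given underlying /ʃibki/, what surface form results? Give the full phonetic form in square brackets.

[ʃibpi]

Place immediately or transitively dominates [dorsal], [high], [back], [strident], [distributed], [coronal], [anterior], [labial], [round].
The target acquires /b/'s values for everything under Place — [−dorsal], [−coronal], [+labial], [−round] — while keeping its own [spread glottis], [voice], [constricted glottis], ….
This feature bundle is that of [p], so /ʃibki/ surfaces as [ʃibpi].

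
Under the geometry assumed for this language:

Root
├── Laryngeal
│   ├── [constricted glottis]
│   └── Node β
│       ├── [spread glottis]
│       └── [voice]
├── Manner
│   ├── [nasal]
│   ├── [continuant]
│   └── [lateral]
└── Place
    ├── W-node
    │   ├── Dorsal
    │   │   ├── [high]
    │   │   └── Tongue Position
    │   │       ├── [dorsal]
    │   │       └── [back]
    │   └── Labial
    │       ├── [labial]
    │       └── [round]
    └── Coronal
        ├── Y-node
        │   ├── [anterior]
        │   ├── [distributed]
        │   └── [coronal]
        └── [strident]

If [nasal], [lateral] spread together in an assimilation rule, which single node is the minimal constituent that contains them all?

[nasal] is immediately dominated by Manner.
[lateral] is immediately dominated by Manner.
Manner is the lowest common ancestor — every listed feature sits under it, and no single subconstituent of Manner covers them all.

Manner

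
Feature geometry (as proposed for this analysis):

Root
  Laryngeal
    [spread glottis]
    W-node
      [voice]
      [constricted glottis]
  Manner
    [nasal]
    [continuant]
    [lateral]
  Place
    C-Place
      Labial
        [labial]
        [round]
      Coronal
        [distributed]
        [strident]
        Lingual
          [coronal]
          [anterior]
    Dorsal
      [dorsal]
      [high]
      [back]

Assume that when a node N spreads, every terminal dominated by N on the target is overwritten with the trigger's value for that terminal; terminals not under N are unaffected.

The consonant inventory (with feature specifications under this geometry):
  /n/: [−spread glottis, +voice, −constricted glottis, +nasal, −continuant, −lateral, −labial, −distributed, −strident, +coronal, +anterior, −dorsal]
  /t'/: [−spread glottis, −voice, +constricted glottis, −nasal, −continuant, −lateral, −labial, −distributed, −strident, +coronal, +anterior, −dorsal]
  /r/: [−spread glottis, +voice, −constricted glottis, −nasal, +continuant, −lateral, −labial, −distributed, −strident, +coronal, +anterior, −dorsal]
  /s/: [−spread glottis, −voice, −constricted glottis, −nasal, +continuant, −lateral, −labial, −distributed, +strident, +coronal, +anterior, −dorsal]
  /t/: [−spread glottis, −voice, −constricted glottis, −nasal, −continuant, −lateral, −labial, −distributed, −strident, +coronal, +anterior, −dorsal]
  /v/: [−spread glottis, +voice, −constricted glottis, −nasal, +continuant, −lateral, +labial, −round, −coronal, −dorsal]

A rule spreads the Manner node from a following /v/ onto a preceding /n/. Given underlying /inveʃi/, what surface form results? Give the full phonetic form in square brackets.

Manner immediately or transitively dominates [nasal], [continuant], [lateral].
The target acquires /v/'s values for everything under Manner — [−nasal], [+continuant], [−lateral] — while keeping its own [spread glottis], [voice], [constricted glottis], ….
Among the inventory, only /r/ has exactly this specification, giving the surface form [irveʃi].

[irveʃi]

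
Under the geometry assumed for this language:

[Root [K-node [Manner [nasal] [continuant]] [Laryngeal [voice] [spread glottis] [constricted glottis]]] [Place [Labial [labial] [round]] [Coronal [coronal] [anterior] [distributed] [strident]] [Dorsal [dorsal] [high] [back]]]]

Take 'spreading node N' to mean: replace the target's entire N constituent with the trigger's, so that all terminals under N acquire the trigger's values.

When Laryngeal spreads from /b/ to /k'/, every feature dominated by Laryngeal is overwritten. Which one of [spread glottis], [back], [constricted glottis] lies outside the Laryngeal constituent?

[back]

Laryngeal dominates exactly [voice], [spread glottis], [constricted glottis].
Spreading Laryngeal replaces [constricted glottis], [spread glottis] with the trigger's values, since each sits inside the Laryngeal constituent.
But [back] is a dependent of Dorsal, outside Laryngeal; it is therefore untouched by the spreading.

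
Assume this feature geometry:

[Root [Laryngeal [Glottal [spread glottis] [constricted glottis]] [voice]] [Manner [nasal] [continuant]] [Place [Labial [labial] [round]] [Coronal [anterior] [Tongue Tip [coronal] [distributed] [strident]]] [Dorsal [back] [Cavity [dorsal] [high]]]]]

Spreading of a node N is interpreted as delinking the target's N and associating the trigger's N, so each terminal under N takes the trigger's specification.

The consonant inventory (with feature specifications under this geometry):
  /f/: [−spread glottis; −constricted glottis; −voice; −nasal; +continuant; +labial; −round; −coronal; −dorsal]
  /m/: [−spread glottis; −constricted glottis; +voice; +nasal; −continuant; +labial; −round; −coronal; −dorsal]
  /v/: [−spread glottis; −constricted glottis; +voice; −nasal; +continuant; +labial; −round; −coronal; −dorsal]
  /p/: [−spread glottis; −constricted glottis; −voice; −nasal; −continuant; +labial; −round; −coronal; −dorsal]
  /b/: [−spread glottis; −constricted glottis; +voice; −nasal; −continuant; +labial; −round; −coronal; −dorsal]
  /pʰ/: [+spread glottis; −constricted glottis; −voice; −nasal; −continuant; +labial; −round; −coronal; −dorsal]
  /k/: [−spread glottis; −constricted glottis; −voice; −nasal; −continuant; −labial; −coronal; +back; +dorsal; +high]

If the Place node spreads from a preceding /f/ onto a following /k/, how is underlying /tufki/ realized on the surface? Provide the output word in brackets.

Place immediately or transitively dominates [labial], [round], [anterior], [coronal], [distributed], [strident], [back], [dorsal], [high].
The target acquires /f/'s values for everything under Place — [+labial], [−round], [−coronal], [−dorsal] — while keeping its own [spread glottis], [constricted glottis], [voice], ….
This feature bundle is that of [p], so /tufki/ surfaces as [tufpi].

[tufpi]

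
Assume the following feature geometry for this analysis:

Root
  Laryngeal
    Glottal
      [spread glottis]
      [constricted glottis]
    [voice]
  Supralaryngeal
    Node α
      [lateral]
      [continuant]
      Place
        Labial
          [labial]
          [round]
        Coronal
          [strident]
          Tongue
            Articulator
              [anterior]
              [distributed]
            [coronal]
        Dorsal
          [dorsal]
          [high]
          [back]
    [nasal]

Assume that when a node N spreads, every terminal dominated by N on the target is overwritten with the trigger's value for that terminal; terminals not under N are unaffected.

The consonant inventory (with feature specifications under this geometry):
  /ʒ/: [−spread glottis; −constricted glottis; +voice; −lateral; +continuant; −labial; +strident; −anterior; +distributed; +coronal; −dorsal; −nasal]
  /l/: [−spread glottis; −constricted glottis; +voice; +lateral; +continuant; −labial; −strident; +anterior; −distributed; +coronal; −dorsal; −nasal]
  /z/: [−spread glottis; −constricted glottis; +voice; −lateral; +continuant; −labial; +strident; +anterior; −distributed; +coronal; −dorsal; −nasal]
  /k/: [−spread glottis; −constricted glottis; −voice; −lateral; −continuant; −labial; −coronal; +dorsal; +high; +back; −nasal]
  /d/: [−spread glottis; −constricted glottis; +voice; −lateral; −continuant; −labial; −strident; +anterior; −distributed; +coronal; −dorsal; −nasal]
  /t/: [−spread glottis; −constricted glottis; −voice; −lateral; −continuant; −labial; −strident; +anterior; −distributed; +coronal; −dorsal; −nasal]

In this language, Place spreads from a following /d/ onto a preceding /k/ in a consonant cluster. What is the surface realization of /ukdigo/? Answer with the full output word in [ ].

The Place node dominates the terminals [labial], [round], [strident], [anterior], [distributed], [coronal], [dorsal], [high], [back].
After delinking /k/'s Place and linking /d/'s, the affected terminals become [−labial], [−strident], [+anterior], [−distributed], [+coronal], [−dorsal]; [spread glottis], [constricted glottis], [voice], … (outside Place) are retained from /k/.
Among the inventory, only /t/ has exactly this specification, giving the surface form [utdigo].

[utdigo]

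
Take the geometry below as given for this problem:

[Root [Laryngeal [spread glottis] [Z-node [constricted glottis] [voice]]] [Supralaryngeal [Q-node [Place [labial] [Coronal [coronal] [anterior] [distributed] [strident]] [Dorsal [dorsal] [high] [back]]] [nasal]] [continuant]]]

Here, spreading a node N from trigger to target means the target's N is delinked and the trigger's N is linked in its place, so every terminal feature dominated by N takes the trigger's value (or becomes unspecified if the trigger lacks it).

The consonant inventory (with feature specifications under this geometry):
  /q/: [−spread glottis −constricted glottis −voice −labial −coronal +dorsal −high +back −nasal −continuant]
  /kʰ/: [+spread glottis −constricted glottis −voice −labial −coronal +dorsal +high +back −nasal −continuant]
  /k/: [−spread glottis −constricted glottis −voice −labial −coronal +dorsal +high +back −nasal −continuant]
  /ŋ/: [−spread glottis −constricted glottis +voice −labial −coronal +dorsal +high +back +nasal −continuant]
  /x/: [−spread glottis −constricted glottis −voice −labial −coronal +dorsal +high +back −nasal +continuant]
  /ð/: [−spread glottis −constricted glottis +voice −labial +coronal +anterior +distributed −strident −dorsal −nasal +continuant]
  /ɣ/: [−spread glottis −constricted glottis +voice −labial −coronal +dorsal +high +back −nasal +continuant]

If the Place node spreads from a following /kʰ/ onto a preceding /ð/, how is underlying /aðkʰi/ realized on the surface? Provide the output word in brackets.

[aɣkʰi]

Terminals under Place in this geometry: [labial], [coronal], [anterior], [distributed], [strident], [dorsal], [high], [back].
Spreading Place from /kʰ/ onto /ð/ replaces those values with /kʰ/'s: [−labial], [−coronal], [+dorsal], [+high], [+back]. Features outside Place ([spread glottis], [constricted glottis], [voice], …) stay as in /ð/.
Among the inventory, only /ɣ/ has exactly this specification, giving the surface form [aɣkʰi].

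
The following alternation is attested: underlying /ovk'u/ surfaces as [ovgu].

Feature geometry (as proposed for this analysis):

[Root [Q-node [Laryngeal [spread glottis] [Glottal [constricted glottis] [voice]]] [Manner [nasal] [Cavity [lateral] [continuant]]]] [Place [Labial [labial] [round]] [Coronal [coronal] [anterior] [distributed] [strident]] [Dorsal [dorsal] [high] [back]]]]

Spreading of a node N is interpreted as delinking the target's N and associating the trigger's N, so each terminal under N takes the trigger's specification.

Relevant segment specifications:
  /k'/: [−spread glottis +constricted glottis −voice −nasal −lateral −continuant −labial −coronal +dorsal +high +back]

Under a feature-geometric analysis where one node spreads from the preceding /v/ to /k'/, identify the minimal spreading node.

Glottal

Comparing /k'/ with its surface form [g], the features that change are [voice], [constricted glottis].
In this geometry the lowest node dominating all of them is Glottal: every daughter of Glottal dominates only a proper subset, so no lower node suffices.
If Glottal spreads, every terminal under it takes /v/'s value, producing [g] as observed.
Features on which the two segments disagree outside Glottal, such as [labial], [dorsal], are unchanged — nothing dominating them spread, and Glottal is the minimal sufficient constituent.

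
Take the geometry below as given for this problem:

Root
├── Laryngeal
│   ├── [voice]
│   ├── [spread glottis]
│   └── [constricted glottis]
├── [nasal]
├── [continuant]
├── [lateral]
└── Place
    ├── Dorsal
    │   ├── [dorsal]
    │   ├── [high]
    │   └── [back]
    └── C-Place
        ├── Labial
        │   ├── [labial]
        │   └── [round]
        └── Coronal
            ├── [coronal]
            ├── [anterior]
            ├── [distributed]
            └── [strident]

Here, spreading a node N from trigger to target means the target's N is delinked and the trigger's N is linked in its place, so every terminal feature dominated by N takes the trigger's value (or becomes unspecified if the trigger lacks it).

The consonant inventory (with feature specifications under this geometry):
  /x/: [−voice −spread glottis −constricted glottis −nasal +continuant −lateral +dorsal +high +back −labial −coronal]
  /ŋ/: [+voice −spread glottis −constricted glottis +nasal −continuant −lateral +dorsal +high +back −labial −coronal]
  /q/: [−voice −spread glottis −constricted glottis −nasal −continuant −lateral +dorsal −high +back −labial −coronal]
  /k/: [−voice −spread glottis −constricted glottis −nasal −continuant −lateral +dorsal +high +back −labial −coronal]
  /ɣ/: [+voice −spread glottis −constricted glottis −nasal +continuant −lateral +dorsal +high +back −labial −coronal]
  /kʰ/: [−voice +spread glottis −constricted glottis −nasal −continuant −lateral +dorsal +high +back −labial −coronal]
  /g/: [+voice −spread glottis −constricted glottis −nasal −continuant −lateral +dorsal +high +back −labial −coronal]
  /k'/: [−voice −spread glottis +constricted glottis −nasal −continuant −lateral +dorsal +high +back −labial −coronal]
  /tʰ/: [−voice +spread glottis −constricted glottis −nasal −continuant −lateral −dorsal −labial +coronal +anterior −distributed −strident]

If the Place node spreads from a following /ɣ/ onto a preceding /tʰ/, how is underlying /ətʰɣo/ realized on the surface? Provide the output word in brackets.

[əkʰɣo]

Terminals under Place in this geometry: [dorsal], [high], [back], [labial], [round], [coronal], [anterior], [distributed], [strident].
Spreading Place from /ɣ/ onto /tʰ/ replaces those values with /ɣ/'s: [+dorsal], [+high], [+back], [−labial], [−coronal]. Features outside Place ([voice], [spread glottis], [constricted glottis], …) stay as in /tʰ/.
The resulting bundle matches /kʰ/ in the inventory; substituting it for /tʰ/ gives [əkʰɣo].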